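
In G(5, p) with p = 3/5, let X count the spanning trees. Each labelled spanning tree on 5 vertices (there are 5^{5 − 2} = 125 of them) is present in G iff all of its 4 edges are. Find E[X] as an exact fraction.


K_5 has 5^{5 − 2} = 125 labelled spanning trees.
For each such spanning tree H, let X_H = 1 if all 4 edges of H are present in G. Then P[X_H = 1] = p^{4} = (3/5)^{4} = 81/625.
By linearity: E[X] = Σ_H E[X_H] = 125 · p^{4} = 125 · 81/625 = 81/5.
Numerically: E[X] ≈ 16.2.

E[X] = 125 · (3/5)^{4} = 81/5 ≈ 16.2.


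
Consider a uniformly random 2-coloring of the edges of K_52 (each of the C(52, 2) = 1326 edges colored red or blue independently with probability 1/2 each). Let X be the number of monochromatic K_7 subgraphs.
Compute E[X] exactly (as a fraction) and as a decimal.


Let X = Σ_S X_S over the C(52, 7) = 133784560 subsets S of size 7, where X_S = 1 if the K_7 on S is monochromatic.
For a fixed S, the K_7 on S has C(7, 2) = 21 edges. P[all 21 edges red] = (1/2)^21, and likewise for blue, so P[monochromatic] = 2·(1/2)^21 = 2^{1 − 21} = 1/1048576.
By linearity of expectation: E[X] = C(52, 7) · 2^{1 − 21} = 133784560 · 1/1048576 = 8361535/65536.
Numerically: E[X] ≈ 127.58690.

E[X] = C(52,7)·2^(1−C(7,2)) = 8361535/65536 ≈ 127.58690.


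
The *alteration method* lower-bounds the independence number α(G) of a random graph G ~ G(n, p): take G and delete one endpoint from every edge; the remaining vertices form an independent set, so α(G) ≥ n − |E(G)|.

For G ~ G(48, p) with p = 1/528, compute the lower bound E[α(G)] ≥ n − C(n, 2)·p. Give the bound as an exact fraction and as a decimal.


E[|E(G)|] = C(48, 2)·p = 1128 · (1/528) = 47/22.
E[α(G)] ≥ n − E[|E(G)|] = 48 − 47/22 = 1009/22.
Numerically: ≈ 45.8636.
(This is only a lower bound; the true E[α(G)] may be larger.)

E[α(G)] ≥ 1009/22 ≈ 45.8636.


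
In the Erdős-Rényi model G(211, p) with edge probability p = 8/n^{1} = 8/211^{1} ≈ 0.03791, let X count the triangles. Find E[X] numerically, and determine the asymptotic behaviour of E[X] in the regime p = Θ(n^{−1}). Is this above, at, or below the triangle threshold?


Number of potential triangles: C(211, 3) = 1543465.
Each occurs with probability p³ ≈ (0.03791)³ ≈ 5.450327e-05.
By linearity: E[X] = C(211, 3)·p³ ≈ 1543465 · 5.450327e-05 ≈ 84.1239.
Here α = 1, so p = 8/n is exactly at the triangle threshold p ~ 1/n. Asymptotically E[X] → c³/6 = 8³/6 = 256/3 ≈ 85.3333, a bounded constant. In this regime the triangle count is asymptotically Poisson(c³/6).

E[X] ≈ 84.1239; in regime p = Θ(1/n^{1}) E[X] stays bounded (at the triangle threshold p ~ 1/n).


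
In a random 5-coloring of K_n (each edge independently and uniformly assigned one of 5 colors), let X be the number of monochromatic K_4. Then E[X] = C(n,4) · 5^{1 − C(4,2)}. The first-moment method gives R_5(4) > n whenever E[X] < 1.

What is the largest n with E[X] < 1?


We need C(n, 4) · 5^{1 − 6} < 1, i.e. C(n, 4) < 5^{6 − 1} = 3125.
Check values of n near the boundary:
  n = 16: C(16, 4) = 1820; 1820 < 3125? YES
  n = 17: C(17, 4) = 2380; 2380 < 3125? YES
  n = 18: C(18, 4) = 3060; 3060 < 3125? YES
  n = 19: C(19, 4) = 3876; 3876 < 3125? NO
The largest n with C(n, 4) < 3125 is n = 18 (where E[X] = 612/625 ≈ 0.9792). Hence R_5(4) > 18, i.e. R_5(4) ≥ 19.

Largest n = 18; hence R_5(4) > 18.


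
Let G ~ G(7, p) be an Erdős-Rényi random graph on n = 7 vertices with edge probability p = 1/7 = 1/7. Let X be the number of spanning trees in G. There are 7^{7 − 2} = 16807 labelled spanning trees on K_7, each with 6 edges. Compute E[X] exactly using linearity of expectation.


K_7 has 7^{7 − 2} = 16807 labelled spanning trees.
For each such spanning tree H, let X_H = 1 if all 6 edges of H are present in G. Then P[X_H = 1] = p^{6} = (1/7)^{6} = 1/117649.
By linearity: E[X] = Σ_H E[X_H] = 16807 · p^{6} = 16807 · 1/117649 = 1/7.
Numerically: E[X] ≈ 0.14286.

E[X] = 16807 · (1/7)^{6} = 1/7 ≈ 0.14286.


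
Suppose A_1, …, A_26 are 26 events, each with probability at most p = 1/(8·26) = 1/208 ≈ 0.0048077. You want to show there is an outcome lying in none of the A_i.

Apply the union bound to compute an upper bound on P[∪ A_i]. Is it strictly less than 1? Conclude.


Union bound: P[∪_{i=1}^{26} A_i] ≤ Σ_i P[A_i] ≤ 26·p = 26·(1/208) = 1/8.
Numerically: 1/8 ≈ 0.1250000.
Is 1/8 < 1? YES.
Since P[∪ A_i] ≤ 1/8 < 1, the complement has P[∩ A_i^c] ≥ 1 − 1/8 = 7/8 > 0, so some outcome avoids every A_i.

26·p = 1/8 ≈ 0.1250000; existence CERTIFIED by the union bound.


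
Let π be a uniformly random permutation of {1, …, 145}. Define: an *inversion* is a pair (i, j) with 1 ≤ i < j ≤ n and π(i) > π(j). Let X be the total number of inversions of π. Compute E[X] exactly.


Write X = Σ X_I over the C(145, 2) = 10440 pairs i < j, with X_I the indicator of one inversion.
There are 10440 indicators.
For each fixed pair i < j, the values π(i) and π(j) are two distinct elements of {1, …, 145} in uniformly random order; by symmetry P[π(i) > π(j)] = 1/2.
By linearity: E[X] = 10440 · (1/2) = C(145, 2) · (1/2) = 10440/2 = 5220 ≈ 5220.0000.

E[X] = 5220 = 5220.0000.


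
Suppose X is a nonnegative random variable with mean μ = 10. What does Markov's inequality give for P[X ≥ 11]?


μ = E[X] = 10, a = 11.
Markov: P[X ≥ 11] ≤ μ/a = (10)/11 = 10/11.
Numerically: ≈ 0.9091.
(Since a = 11 > μ = 10.0000, the bound 10/11 is < 1 and informative.)

P[X ≥ 11] ≤ 10/11 ≈ 0.9091.


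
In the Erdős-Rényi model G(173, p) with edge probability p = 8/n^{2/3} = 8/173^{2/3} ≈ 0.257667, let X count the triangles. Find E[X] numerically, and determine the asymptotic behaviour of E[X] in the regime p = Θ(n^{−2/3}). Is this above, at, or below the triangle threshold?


Number of potential triangles: C(173, 3) = 848046.
Each occurs with probability p³ ≈ (0.257667)³ ≈ 1.71071536e-02.
By linearity: E[X] = C(173, 3)·p³ ≈ 848046 · 1.71071536e-02 ≈ 14507.653179.
Since α = 2/3 < 1, p = c/n^{2/3} ≫ 1/n is above the triangle threshold p ~ 1/n. Asymptotically E[X] ~ (c³/6)·n^{3(1−α)} = (8³/6)·n^{1} → ∞; triangles are abundant w.h.p.

E[X] ≈ 14507.653179; in regime p = Θ(1/n^{2/3}) E[X] diverges (above the triangle threshold p ~ 1/n).


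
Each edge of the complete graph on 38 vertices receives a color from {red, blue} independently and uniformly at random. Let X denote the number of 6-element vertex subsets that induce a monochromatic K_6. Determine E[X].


Let X = Σ_S X_S over the C(38, 6) = 2760681 subsets S of size 6, where X_S = 1 if the K_6 on S is monochromatic.
For a fixed S, the K_6 on S has C(6, 2) = 15 edges. P[all 15 edges red] = (1/2)^15, and likewise for blue, so P[monochromatic] = 2·(1/2)^15 = 2^{1 − 15} = 1/16384.
Summing: E[X] = C(38, 6) · 2^{1 − 15} = 2760681 · 1/16384 = 2760681/16384.
Numerically: E[X] ≈ 168.4986.

E[X] = C(38,6)·2^(1−C(6,2)) = 2760681/16384 ≈ 168.4986.


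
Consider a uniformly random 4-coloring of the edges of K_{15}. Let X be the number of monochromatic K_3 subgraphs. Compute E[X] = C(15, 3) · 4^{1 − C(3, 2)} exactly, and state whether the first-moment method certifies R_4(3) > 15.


E[X] = C(15, 3) · 4^{1 − 3} = 455 · 4^{−2} = 455/16.
As a reduced fraction: E[X] = 455/16 ≈ 28.4375.
Is E[X] < 1? NO.
Since E[X] ≥ 1, the first-moment bound is inconclusive at n = 15; it does NOT by itself certify R_4(3) > 15.

E[X] = 455/16 ≈ 28.4375; E[X] ≥ 1; first-moment method inconclusive here.


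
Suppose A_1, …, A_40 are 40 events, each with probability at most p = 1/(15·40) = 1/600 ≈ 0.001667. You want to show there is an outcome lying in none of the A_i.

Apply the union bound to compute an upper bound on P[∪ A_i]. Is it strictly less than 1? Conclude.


Union bound: P[∪_{i=1}^{40} A_i] ≤ Σ_i P[A_i] ≤ 40·p = 40·(1/600) = 1/15.
Numerically: 1/15 ≈ 0.066667.
Is 1/15 < 1? YES.
Since P[∪ A_i] ≤ 1/15 < 1, the complement has P[∩ A_i^c] ≥ 1 − 1/15 = 14/15 > 0, so some outcome avoids every A_i.

40·p = 1/15 ≈ 0.066667; existence CERTIFIED by the union bound.


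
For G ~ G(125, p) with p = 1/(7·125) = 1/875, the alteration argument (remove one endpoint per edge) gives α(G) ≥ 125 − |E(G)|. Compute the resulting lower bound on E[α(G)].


E[|E(G)|] = C(125, 2)·p = 7750 · (1/875) = 62/7.
E[α(G)] ≥ n − E[|E(G)|] = 125 − 62/7 = 813/7.
Numerically: ≈ 116.14286.
(This is only a lower bound; the true E[α(G)] may be larger.)

E[α(G)] ≥ 813/7 ≈ 116.14286.


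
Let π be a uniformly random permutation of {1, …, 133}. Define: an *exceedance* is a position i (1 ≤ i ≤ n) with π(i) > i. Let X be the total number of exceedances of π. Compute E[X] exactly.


Write X = Σ_{i=1}^{133} X_i, where X_i = 1_{π(i) > i}.
For each fixed i, π(i) is uniform over {1, …, 133} (marginal of a uniform permutation), so P[π(i) > i] = (n − i)/n. Summing: Σ_{i=1}^{133} (n − i)/n = (0 + 1 + … + 132)/133 = 133(133 − 1)/(2·133) = (133 − 1)/2.
Hence E[X] = Σ_{i=1}^{133} (133 − i)/133 = 66 ≈ 66.0000.

E[X] = 66 = 66.0000.


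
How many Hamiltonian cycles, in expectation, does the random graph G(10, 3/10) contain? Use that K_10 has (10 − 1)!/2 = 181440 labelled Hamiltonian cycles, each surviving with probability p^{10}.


K_10 has (10 − 1)!/2 = 181440 labelled Hamiltonian cycles.
For each such Hamiltonian cycle H, let X_H = 1 if all 10 edges of H are present in G. Then P[X_H = 1] = p^{10} = (3/10)^{10} = 59049/10000000000.
By linearity: E[X] = Σ_H E[X_H] = 181440 · p^{10} = 181440 · 59049/10000000000 = 33480783/31250000.
Numerically: E[X] ≈ 1.07.

E[X] = 181440 · (3/10)^{10} = 33480783/31250000 ≈ 1.07.


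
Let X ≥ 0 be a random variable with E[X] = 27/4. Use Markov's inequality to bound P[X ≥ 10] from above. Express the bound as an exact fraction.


μ = E[X] = 27/4, a = 10.
Markov: P[X ≥ 10] ≤ μ/a = (27/4)/10 = 27/40.
Numerically: ≈ 0.675.
(Since a = 10 > μ = 6.750, the bound 27/40 is < 1 and informative.)

P[X ≥ 10] ≤ 27/40 ≈ 0.675.


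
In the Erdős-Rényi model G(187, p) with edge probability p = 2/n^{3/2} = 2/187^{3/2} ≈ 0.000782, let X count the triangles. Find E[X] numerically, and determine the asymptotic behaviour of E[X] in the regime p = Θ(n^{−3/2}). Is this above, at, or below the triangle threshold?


Number of potential triangles: C(187, 3) = 1072445.
Each occurs with probability p³ ≈ (0.000782)³ ≈ 4.78413e-10.
By linearity: E[X] = C(187, 3)·p³ ≈ 1072445 · 4.78413e-10 ≈ 0.001.
Since α = 3/2 > 1, p = c/n^{3/2} = o(1/n) is below the triangle threshold p ~ 1/n. Asymptotically E[X] ~ (c³/6)·n^{3(1−α)} = (2³/6)·n^{-1.5} → 0, so by Markov's inequality G has no triangles w.h.p.

E[X] ≈ 0.001; in regime p = Θ(1/n^{3/2}) E[X] tends to 0 (below the triangle threshold p ~ 1/n).


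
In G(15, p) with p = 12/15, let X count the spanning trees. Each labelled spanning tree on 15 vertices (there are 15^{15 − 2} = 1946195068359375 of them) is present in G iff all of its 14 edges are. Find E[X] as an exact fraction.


K_15 has 15^{15 − 2} = 1946195068359375 labelled spanning trees.
For each such spanning tree H, let X_H = 1 if all 14 edges of H are present in G. Then P[X_H = 1] = p^{14} = (4/5)^{14} = 268435456/6103515625.
By linearity of expectation: E[X] = Σ_H E[X_H] = 1946195068359375 · p^{14} = 1946195068359375 · 268435456/6103515625 = 427972821516288/5.
Numerically: E[X] ≈ 8.559e+13.

E[X] = 1946195068359375 · (4/5)^{14} = 427972821516288/5 ≈ 8.559e+13.


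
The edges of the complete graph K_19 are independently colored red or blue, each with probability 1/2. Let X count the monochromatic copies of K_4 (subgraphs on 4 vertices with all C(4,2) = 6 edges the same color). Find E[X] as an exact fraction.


Let X = Σ_S X_S over the C(19, 4) = 3876 subsets S of size 4, where X_S = 1 if the K_4 on S is monochromatic.
For a fixed S, the K_4 on S has C(4, 2) = 6 edges. P[all 6 edges red] = (1/2)^6, and likewise for blue, so P[monochromatic] = 2·(1/2)^6 = 2^{1 − 6} = 1/32.
By linearity: E[X] = C(19, 4) · 2^{1 − 6} = 3876 · 1/32 = 969/8.
Numerically: E[X] ≈ 121.125000.

E[X] = C(19,4)·2^(1−C(4,2)) = 969/8 ≈ 121.125000.


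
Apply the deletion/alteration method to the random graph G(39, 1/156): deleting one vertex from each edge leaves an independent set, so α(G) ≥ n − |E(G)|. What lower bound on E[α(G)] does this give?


E[|E(G)|] = C(39, 2)·p = 741 · (1/156) = 19/4.
E[α(G)] ≥ n − E[|E(G)|] = 39 − 19/4 = 137/4.
Numerically: ≈ 34.250000.
(This is only a lower bound; the true E[α(G)] may be larger.)

E[α(G)] ≥ 137/4 ≈ 34.250000.


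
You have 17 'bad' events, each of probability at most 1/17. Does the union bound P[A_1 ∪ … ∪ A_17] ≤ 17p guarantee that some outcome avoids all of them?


Union bound: P[∪_{i=1}^{17} A_i] ≤ Σ_i P[A_i] ≤ 17·p = 17·(1/17) = 1.
Numerically: 1 ≈ 1.000.
Is 1 < 1? NO.
Since the bound 1 is ≥ 1, the union bound is uninformative here; it does NOT by itself certify existence.

17·p = 1 ≈ 1.000; existence NOT certified by the union bound.


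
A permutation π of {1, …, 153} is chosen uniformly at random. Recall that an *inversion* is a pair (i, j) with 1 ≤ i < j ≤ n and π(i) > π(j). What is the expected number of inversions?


Write X = Σ X_I over the C(153, 2) = 11628 pairs i < j, with X_I the indicator of one inversion.
There are 11628 indicators.
For each fixed pair i < j, the values π(i) and π(j) are two distinct elements of {1, …, 153} in uniformly random order; by symmetry P[π(i) > π(j)] = 1/2.
By linearity: E[X] = 11628 · (1/2) = C(153, 2) · (1/2) = 11628/2 = 5814 ≈ 5814.00000.

E[X] = 5814 = 5814.00000.


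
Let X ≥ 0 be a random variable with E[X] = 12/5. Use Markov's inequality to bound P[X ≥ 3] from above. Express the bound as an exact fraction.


μ = E[X] = 12/5, a = 3.
Markov: P[X ≥ 3] ≤ μ/a = (12/5)/3 = 4/5.
Numerically: ≈ 0.80000.
(Since a = 3 > μ = 2.40000, the bound 4/5 is < 1 and informative.)

P[X ≥ 3] ≤ 4/5 ≈ 0.80000.


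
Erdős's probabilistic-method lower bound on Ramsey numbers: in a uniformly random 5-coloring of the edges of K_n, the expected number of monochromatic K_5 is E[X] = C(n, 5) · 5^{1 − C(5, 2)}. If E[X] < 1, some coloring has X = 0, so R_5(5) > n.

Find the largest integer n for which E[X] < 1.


We need C(n, 5) · 5^{1 − 10} < 1, i.e. C(n, 5) < 5^{10 − 1} = 1953125.
Check values of n near the boundary:
  n = 46: C(46, 5) = 1370754; 1370754 < 1953125? YES
  n = 47: C(47, 5) = 1533939; 1533939 < 1953125? YES
  n = 48: C(48, 5) = 1712304; 1712304 < 1953125? YES
  n = 49: C(49, 5) = 1906884; 1906884 < 1953125? YES
  n = 50: C(50, 5) = 2118760; 2118760 < 1953125? NO
  n = 51: C(51, 5) = 2349060; 2349060 < 1953125? NO
  n = 52: C(52, 5) = 2598960; 2598960 < 1953125? NO
The largest n with C(n, 5) < 1953125 is n = 49 (where E[X] = 1906884/1953125 ≈ 0.976325). Hence R_5(5) > 49, i.e. R_5(5) ≥ 50.

Largest n = 49; hence R_5(5) > 49.


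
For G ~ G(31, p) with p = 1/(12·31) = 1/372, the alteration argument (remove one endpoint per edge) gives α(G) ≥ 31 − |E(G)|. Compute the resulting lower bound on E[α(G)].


E[|E(G)|] = C(31, 2)·p = 465 · (1/372) = 5/4.
E[α(G)] ≥ n − E[|E(G)|] = 31 − 5/4 = 119/4.
Numerically: ≈ 29.750.
(This is only a lower bound; the true E[α(G)] may be larger.)

E[α(G)] ≥ 119/4 ≈ 29.750.


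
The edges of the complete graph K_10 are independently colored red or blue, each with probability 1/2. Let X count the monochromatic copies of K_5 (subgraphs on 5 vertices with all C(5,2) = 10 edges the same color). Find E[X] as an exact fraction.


Let X = Σ_S X_S over the C(10, 5) = 252 subsets S of size 5, where X_S = 1 if the K_5 on S is monochromatic.
For a fixed S, the K_5 on S has C(5, 2) = 10 edges. P[all 10 edges red] = (1/2)^10, and likewise for blue, so P[monochromatic] = 2·(1/2)^10 = 2^{1 − 10} = 1/512.
By linearity of expectation: E[X] = C(10, 5) · 2^{1 − 10} = 252 · 1/512 = 63/128.
Numerically: E[X] ≈ 0.492188.

E[X] = C(10,5)·2^(1−C(5,2)) = 63/128 ≈ 0.492188.


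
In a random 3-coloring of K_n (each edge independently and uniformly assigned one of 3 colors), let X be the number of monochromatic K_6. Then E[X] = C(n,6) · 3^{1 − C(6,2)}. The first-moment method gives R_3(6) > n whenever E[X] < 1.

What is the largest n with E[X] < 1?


We need C(n, 6) · 3^{1 − 15} < 1, i.e. C(n, 6) < 3^{15 − 1} = 4782969.
Check values of n near the boundary:
  n = 35: C(35, 6) = 1623160; 1623160 < 4782969? YES
  n = 36: C(36, 6) = 1947792; 1947792 < 4782969? YES
  n = 37: C(37, 6) = 2324784; 2324784 < 4782969? YES
  n = 38: C(38, 6) = 2760681; 2760681 < 4782969? YES
  n = 39: C(39, 6) = 3262623; 3262623 < 4782969? YES
  n = 40: C(40, 6) = 3838380; 3838380 < 4782969? YES
  n = 41: C(41, 6) = 4496388; 4496388 < 4782969? YES
  n = 42: C(42, 6) = 5245786; 5245786 < 4782969? NO
The largest n with C(n, 6) < 4782969 is n = 41 (where E[X] = 1498796/1594323 ≈ 0.940083). Hence R_3(6) > 41, i.e. R_3(6) ≥ 42.

Largest n = 41; hence R_3(6) > 41.


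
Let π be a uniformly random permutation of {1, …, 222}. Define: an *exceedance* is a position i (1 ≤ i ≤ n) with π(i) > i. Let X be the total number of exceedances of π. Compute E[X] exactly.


Write X = Σ_{i=1}^{222} X_i, where X_i = 1_{π(i) > i}.
For each fixed i, π(i) is uniform over {1, …, 222} (marginal of a uniform permutation), so P[π(i) > i] = (n − i)/n. Summing: Σ_{i=1}^{222} (n − i)/n = (0 + 1 + … + 221)/222 = 222(222 − 1)/(2·222) = (222 − 1)/2.
Hence E[X] = Σ_{i=1}^{222} (222 − i)/222 = 221/2 ≈ 110.500000.

E[X] = 221/2 = 110.500000.


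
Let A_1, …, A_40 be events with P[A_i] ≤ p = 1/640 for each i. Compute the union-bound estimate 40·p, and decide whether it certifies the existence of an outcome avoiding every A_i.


Union bound: P[∪_{i=1}^{40} A_i] ≤ Σ_i P[A_i] ≤ 40·p = 40·(1/640) = 1/16.
Numerically: 1/16 ≈ 0.062500.
Is 1/16 < 1? YES.
Since P[∪ A_i] ≤ 1/16 < 1, the complement has P[∩ A_i^c] ≥ 1 − 1/16 = 15/16 > 0, so some outcome avoids every A_i.

40·p = 1/16 ≈ 0.062500; existence CERTIFIED by the union bound.


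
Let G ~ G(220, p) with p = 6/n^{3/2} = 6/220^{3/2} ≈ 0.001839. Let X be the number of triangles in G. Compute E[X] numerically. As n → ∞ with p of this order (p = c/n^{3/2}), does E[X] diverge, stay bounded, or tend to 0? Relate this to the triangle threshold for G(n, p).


Number of potential triangles: C(220, 3) = 1750540.
Each occurs with probability p³ ≈ (0.001839)³ ≈ 6.216582e-09.
By linearity: E[X] = C(220, 3)·p³ ≈ 1750540 · 6.216582e-09 ≈ 0.0109.
Since α = 3/2 > 1, p = c/n^{3/2} = o(1/n) is below the triangle threshold p ~ 1/n. Asymptotically E[X] ~ (c³/6)·n^{3(1−α)} = (6³/6)·n^{-1.5} → 0, so by Markov's inequality G has no triangles w.h.p.

E[X] ≈ 0.0109; in regime p = Θ(1/n^{3/2}) E[X] tends to 0 (below the triangle threshold p ~ 1/n).


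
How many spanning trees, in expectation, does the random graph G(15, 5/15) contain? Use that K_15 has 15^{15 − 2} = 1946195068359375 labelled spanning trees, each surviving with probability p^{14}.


K_15 has 15^{15 − 2} = 1946195068359375 labelled spanning trees.
For each such spanning tree H, let X_H = 1 if all 14 edges of H are present in G. Then P[X_H = 1] = p^{14} = (1/3)^{14} = 1/4782969.
By linearity: E[X] = Σ_H E[X_H] = 1946195068359375 · p^{14} = 1946195068359375 · 1/4782969 = 1220703125/3.
Numerically: E[X] ≈ 4.069e+08.

E[X] = 1946195068359375 · (1/3)^{14} = 1220703125/3 ≈ 4.069e+08.


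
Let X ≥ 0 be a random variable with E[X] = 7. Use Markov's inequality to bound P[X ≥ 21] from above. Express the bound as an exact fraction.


μ = E[X] = 7, a = 21.
Markov: P[X ≥ 21] ≤ μ/a = (7)/21 = 1/3.
Numerically: ≈ 0.333333.
(Since a = 21 > μ = 7.000000, the bound 1/3 is < 1 and informative.)

P[X ≥ 21] ≤ 1/3 ≈ 0.333333.


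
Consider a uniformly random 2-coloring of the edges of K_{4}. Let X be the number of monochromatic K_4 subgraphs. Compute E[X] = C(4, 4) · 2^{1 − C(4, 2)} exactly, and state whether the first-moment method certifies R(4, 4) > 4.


E[X] = C(4, 4) · 2^{1 − 6} = 1 · 2^{−5} = 1/32.
As a reduced fraction: E[X] = 1/32 ≈ 0.031.
Is E[X] < 1? YES.
Since E[X] < 1, there exists a 2-coloring of K_{4} with no monochromatic K_4; hence R(4, 4) > 4.

E[X] = 1/32 ≈ 0.031; E[X] < 1, so R(4, 4) > 4.


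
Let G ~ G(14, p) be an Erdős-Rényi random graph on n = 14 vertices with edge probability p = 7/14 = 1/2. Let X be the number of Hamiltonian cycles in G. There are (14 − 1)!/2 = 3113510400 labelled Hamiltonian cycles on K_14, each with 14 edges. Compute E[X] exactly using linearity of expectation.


K_14 has (14 − 1)!/2 = 3113510400 labelled Hamiltonian cycles.
For each such Hamiltonian cycle H, let X_H = 1 if all 14 edges of H are present in G. Then P[X_H = 1] = p^{14} = (1/2)^{14} = 1/16384.
By linearity of expectation: E[X] = Σ_H E[X_H] = 3113510400 · p^{14} = 3113510400 · 1/16384 = 6081075/32.
Numerically: E[X] ≈ 1.9e+05.

E[X] = 3113510400 · (1/2)^{14} = 6081075/32 ≈ 1.9e+05.


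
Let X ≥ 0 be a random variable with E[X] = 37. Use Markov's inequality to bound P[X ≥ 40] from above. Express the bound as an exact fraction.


μ = E[X] = 37, a = 40.
Markov: P[X ≥ 40] ≤ μ/a = (37)/40 = 37/40.
Numerically: ≈ 0.925000.
(Since a = 40 > μ = 37.000000, the bound 37/40 is < 1 and informative.)

P[X ≥ 40] ≤ 37/40 ≈ 0.925000.


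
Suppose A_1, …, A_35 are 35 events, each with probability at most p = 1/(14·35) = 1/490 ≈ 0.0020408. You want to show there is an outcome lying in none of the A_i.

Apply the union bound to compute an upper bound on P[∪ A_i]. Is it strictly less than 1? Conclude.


Union bound: P[∪_{i=1}^{35} A_i] ≤ Σ_i P[A_i] ≤ 35·p = 35·(1/490) = 1/14.
Numerically: 1/14 ≈ 0.0714286.
Is 1/14 < 1? YES.
Since P[∪ A_i] ≤ 1/14 < 1, the complement has P[∩ A_i^c] ≥ 1 − 1/14 = 13/14 > 0, so some outcome avoids every A_i.

35·p = 1/14 ≈ 0.0714286; existence CERTIFIED by the union bound.


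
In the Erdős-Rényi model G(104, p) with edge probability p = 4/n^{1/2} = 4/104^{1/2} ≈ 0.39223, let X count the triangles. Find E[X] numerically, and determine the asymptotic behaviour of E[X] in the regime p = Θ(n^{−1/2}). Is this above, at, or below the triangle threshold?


Number of potential triangles: C(104, 3) = 182104.
Each occurs with probability p³ ≈ (0.39223)³ ≈ 6.0343426e-02.
By linearity: E[X] = C(104, 3)·p³ ≈ 182104 · 6.0343426e-02 ≈ 10988.77928.
Since α = 1/2 < 1, p = c/n^{1/2} ≫ 1/n is above the triangle threshold p ~ 1/n. Asymptotically E[X] ~ (c³/6)·n^{3(1−α)} = (4³/6)·n^{1.5} → ∞; triangles are abundant w.h.p.

E[X] ≈ 10988.77928; in regime p = Θ(1/n^{1/2}) E[X] diverges (above the triangle threshold p ~ 1/n).


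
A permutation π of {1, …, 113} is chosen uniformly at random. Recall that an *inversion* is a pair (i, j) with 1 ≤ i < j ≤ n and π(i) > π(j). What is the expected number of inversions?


Write X = Σ X_I over the C(113, 2) = 6328 pairs i < j, with X_I the indicator of one inversion.
There are 6328 indicators.
For each fixed pair i < j, the values π(i) and π(j) are two distinct elements of {1, …, 113} in uniformly random order; by symmetry P[π(i) > π(j)] = 1/2.
By linearity: E[X] = 6328 · (1/2) = C(113, 2) · (1/2) = 6328/2 = 3164 ≈ 3164.000000.

E[X] = 3164 = 3164.000000.


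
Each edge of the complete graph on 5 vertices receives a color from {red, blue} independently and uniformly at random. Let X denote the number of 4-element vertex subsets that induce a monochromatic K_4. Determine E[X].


Let X = Σ_S X_S over the C(5, 4) = 5 subsets S of size 4, where X_S = 1 if the K_4 on S is monochromatic.
For a fixed S, the K_4 on S has C(4, 2) = 6 edges. P[all 6 edges red] = (1/2)^6, and likewise for blue, so P[monochromatic] = 2·(1/2)^6 = 2^{1 − 6} = 1/32.
Summing: E[X] = C(5, 4) · 2^{1 − 6} = 5 · 1/32 = 5/32.
Numerically: E[X] ≈ 0.15625.

E[X] = C(5,4)·2^(1−C(4,2)) = 5/32 ≈ 0.15625.


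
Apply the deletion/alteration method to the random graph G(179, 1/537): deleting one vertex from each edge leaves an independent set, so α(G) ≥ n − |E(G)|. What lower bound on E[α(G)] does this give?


E[|E(G)|] = C(179, 2)·p = 15931 · (1/537) = 89/3.
E[α(G)] ≥ n − E[|E(G)|] = 179 − 89/3 = 448/3.
Numerically: ≈ 149.333.
(This is only a lower bound; the true E[α(G)] may be larger.)

E[α(G)] ≥ 448/3 ≈ 149.333.


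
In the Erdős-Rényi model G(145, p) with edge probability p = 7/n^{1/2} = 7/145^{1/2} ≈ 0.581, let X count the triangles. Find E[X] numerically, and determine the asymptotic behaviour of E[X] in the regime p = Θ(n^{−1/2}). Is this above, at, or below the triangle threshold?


Number of potential triangles: C(145, 3) = 497640.
Each occurs with probability p³ ≈ (0.581)³ ≈ 1.96446e-01.
By linearity: E[X] = C(145, 3)·p³ ≈ 497640 · 1.96446e-01 ≈ 97759.146.
Since α = 1/2 < 1, p = c/n^{1/2} ≫ 1/n is above the triangle threshold p ~ 1/n. Asymptotically E[X] ~ (c³/6)·n^{3(1−α)} = (7³/6)·n^{1.5} → ∞; triangles are abundant w.h.p.

E[X] ≈ 97759.146; in regime p = Θ(1/n^{1/2}) E[X] diverges (above the triangle threshold p ~ 1/n).


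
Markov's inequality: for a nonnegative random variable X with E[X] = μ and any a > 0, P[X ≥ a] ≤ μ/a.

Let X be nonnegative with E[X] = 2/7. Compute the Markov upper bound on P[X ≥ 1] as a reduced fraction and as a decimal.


μ = E[X] = 2/7, a = 1.
Markov: P[X ≥ 1] ≤ μ/a = (2/7)/1 = 2/7.
Numerically: ≈ 0.285714.
(Since a = 1 > μ = 0.285714, the bound 2/7 is < 1 and informative.)

P[X ≥ 1] ≤ 2/7 ≈ 0.285714.


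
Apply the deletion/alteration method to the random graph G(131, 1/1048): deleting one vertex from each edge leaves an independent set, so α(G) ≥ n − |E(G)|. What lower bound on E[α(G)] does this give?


E[|E(G)|] = C(131, 2)·p = 8515 · (1/1048) = 65/8.
E[α(G)] ≥ n − E[|E(G)|] = 131 − 65/8 = 983/8.
Numerically: ≈ 122.875000.
(This is only a lower bound; the true E[α(G)] may be larger.)

E[α(G)] ≥ 983/8 ≈ 122.875000.


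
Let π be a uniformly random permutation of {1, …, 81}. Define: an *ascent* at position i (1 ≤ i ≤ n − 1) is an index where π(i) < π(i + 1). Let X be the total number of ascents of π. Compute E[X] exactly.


Write X = Σ X_I over i = 1, …, 80, with X_I the indicator of one ascent.
There are 80 indicators.
For each fixed i, the pair (π(i), π(i+1)) is a uniformly random ordered pair of distinct values from {1, …, 81}; by symmetry P[π(i) < π(i+1)] = 1/2.
By linearity: E[X] = 80 · (1/2) = (81 − 1) · (1/2) = 40 ≈ 40.000.

E[X] = 40 = 40.000.


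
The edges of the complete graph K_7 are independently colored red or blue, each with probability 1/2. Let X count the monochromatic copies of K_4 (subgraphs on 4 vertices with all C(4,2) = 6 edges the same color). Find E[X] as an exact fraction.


Let X = Σ_S X_S over the C(7, 4) = 35 subsets S of size 4, where X_S = 1 if the K_4 on S is monochromatic.
For a fixed S, the K_4 on S has C(4, 2) = 6 edges. P[all 6 edges red] = (1/2)^6, and likewise for blue, so P[monochromatic] = 2·(1/2)^6 = 2^{1 − 6} = 1/32.
By linearity of expectation: E[X] = C(7, 4) · 2^{1 − 6} = 35 · 1/32 = 35/32.
Numerically: E[X] ≈ 1.09375.

E[X] = C(7,4)·2^(1−C(4,2)) = 35/32 ≈ 1.09375.


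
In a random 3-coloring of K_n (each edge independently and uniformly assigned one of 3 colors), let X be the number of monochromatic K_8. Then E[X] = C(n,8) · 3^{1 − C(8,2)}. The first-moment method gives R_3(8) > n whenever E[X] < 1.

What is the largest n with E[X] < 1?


We need C(n, 8) · 3^{1 − 28} < 1, i.e. C(n, 8) < 3^{28 − 1} = 7625597484987.
Check values of n near the boundary:
  n = 152: C(152, 8) = 5859727868575; 5859727868575 < 7625597484987? YES
  n = 153: C(153, 8) = 6183023199255; 6183023199255 < 7625597484987? YES
  n = 154: C(154, 8) = 6521818990995; 6521818990995 < 7625597484987? YES
  n = 155: C(155, 8) = 6876747915675; 6876747915675 < 7625597484987? YES
  n = 156: C(156, 8) = 7248464019225; 7248464019225 < 7625597484987? YES
  n = 157: C(157, 8) = 7637643295425; 7637643295425 < 7625597484987? NO
  n = 158: C(158, 8) = 8044984271181; 8044984271181 < 7625597484987? NO
The largest n with C(n, 8) < 7625597484987 is n = 156 (where E[X] = 805384891025/847288609443 ≈ 0.950544). Hence R_3(8) > 156, i.e. R_3(8) ≥ 157.

Largest n = 156; hence R_3(8) > 156.


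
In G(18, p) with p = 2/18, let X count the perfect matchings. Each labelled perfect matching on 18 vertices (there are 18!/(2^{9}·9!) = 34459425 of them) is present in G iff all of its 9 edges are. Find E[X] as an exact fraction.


K_18 has 18!/(2^{9}·9!) = 34459425 labelled perfect matchings.
For each such perfect matching H, let X_H = 1 if all 9 edges of H are present in G. Then P[X_H = 1] = p^{9} = (1/9)^{9} = 1/387420489.
By linearity: E[X] = Σ_H E[X_H] = 34459425 · p^{9} = 34459425 · 1/387420489 = 425425/4782969.
Numerically: E[X] ≈ 0.0889458.

E[X] = 34459425 · (1/9)^{9} = 425425/4782969 ≈ 0.0889458.


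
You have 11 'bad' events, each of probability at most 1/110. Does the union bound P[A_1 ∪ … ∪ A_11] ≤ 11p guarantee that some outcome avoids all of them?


Union bound: P[∪_{i=1}^{11} A_i] ≤ Σ_i P[A_i] ≤ 11·p = 11·(1/110) = 1/10.
Numerically: 1/10 ≈ 0.10000.
Is 1/10 < 1? YES.
Since P[∪ A_i] ≤ 1/10 < 1, the complement has P[∩ A_i^c] ≥ 1 − 1/10 = 9/10 > 0, so some outcome avoids every A_i.

11·p = 1/10 ≈ 0.10000; existence CERTIFIED by the union bound.


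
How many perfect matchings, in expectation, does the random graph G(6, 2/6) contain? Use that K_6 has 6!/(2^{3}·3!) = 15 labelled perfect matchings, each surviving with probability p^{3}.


K_6 has 6!/(2^{3}·3!) = 15 labelled perfect matchings.
For each such perfect matching H, let X_H = 1 if all 3 edges of H are present in G. Then P[X_H = 1] = p^{3} = (1/3)^{3} = 1/27.
By linearity of expectation: E[X] = Σ_H E[X_H] = 15 · p^{3} = 15 · 1/27 = 5/9.
Numerically: E[X] ≈ 0.55556.

E[X] = 15 · (1/3)^{3} = 5/9 ≈ 0.55556.


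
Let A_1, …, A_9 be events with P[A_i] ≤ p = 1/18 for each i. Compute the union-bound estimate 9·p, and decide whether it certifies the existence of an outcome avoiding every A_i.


Union bound: P[∪_{i=1}^{9} A_i] ≤ Σ_i P[A_i] ≤ 9·p = 9·(1/18) = 1/2.
Numerically: 1/2 ≈ 0.500.
Is 1/2 < 1? YES.
Since P[∪ A_i] ≤ 1/2 < 1, the complement has P[∩ A_i^c] ≥ 1 − 1/2 = 1/2 > 0, so some outcome avoids every A_i.

9·p = 1/2 ≈ 0.500; existence CERTIFIED by the union bound.


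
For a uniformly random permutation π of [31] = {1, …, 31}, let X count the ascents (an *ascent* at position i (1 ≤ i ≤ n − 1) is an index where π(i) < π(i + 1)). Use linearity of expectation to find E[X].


Write X = Σ X_I over i = 1, …, 30, with X_I the indicator of one ascent.
There are 30 indicators.
For each fixed i, the pair (π(i), π(i+1)) is a uniformly random ordered pair of distinct values from {1, …, 31}; by symmetry P[π(i) < π(i+1)] = 1/2.
By linearity: E[X] = 30 · (1/2) = (31 − 1) · (1/2) = 15 ≈ 15.0000.

E[X] = 15 = 15.0000.


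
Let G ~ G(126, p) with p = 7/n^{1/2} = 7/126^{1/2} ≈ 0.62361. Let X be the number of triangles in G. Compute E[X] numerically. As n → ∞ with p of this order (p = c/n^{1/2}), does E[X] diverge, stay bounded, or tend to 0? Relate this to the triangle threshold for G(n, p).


Number of potential triangles: C(126, 3) = 325500.
Each occurs with probability p³ ≈ (0.62361)³ ≈ 2.42514831e-01.
By linearity: E[X] = C(126, 3)·p³ ≈ 325500 · 2.42514831e-01 ≈ 78938.577368.
Since α = 1/2 < 1, p = c/n^{1/2} ≫ 1/n is above the triangle threshold p ~ 1/n. Asymptotically E[X] ~ (c³/6)·n^{3(1−α)} = (7³/6)·n^{1.5} → ∞; triangles are abundant w.h.p.

E[X] ≈ 78938.577368; in regime p = Θ(1/n^{1/2}) E[X] diverges (above the triangle threshold p ~ 1/n).


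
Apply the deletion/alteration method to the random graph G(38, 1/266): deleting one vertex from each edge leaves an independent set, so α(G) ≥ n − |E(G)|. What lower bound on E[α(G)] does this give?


E[|E(G)|] = C(38, 2)·p = 703 · (1/266) = 37/14.
E[α(G)] ≥ n − E[|E(G)|] = 38 − 37/14 = 495/14.
Numerically: ≈ 35.357143.
(This is only a lower bound; the true E[α(G)] may be larger.)

E[α(G)] ≥ 495/14 ≈ 35.357143.


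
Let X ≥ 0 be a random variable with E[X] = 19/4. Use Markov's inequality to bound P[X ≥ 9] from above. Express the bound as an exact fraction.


μ = E[X] = 19/4, a = 9.
Markov: P[X ≥ 9] ≤ μ/a = (19/4)/9 = 19/36.
Numerically: ≈ 0.527778.
(Since a = 9 > μ = 4.750000, the bound 19/36 is < 1 and informative.)

P[X ≥ 9] ≤ 19/36 ≈ 0.527778.


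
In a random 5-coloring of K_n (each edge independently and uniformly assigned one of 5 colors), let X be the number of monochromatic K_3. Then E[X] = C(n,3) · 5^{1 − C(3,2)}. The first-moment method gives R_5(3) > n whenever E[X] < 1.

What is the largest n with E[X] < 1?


We need C(n, 3) · 5^{1 − 3} < 1, i.e. C(n, 3) < 5^{3 − 1} = 25.
Check values of n near the boundary:
  n = 3: C(3, 3) = 1; 1 < 25? YES
  n = 4: C(4, 3) = 4; 4 < 25? YES
  n = 5: C(5, 3) = 10; 10 < 25? YES
  n = 6: C(6, 3) = 20; 20 < 25? YES
  n = 7: C(7, 3) = 35; 35 < 25? NO
  n = 8: C(8, 3) = 56; 56 < 25? NO
  n = 9: C(9, 3) = 84; 84 < 25? NO
The largest n with C(n, 3) < 25 is n = 6 (where E[X] = 4/5 ≈ 0.8000). Hence R_5(3) > 6, i.e. R_5(3) ≥ 7.

Largest n = 6; hence R_5(3) > 6.


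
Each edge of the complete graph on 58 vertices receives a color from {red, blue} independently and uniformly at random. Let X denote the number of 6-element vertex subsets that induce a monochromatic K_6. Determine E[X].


Let X = Σ_S X_S over the C(58, 6) = 40475358 subsets S of size 6, where X_S = 1 if the K_6 on S is monochromatic.
For a fixed S, the K_6 on S has C(6, 2) = 15 edges. P[all 15 edges red] = (1/2)^15, and likewise for blue, so P[monochromatic] = 2·(1/2)^15 = 2^{1 − 15} = 1/16384.
By linearity of expectation: E[X] = C(58, 6) · 2^{1 − 15} = 40475358 · 1/16384 = 20237679/8192.
Numerically: E[X] ≈ 2470.420.

E[X] = C(58,6)·2^(1−C(6,2)) = 20237679/8192 ≈ 2470.420.


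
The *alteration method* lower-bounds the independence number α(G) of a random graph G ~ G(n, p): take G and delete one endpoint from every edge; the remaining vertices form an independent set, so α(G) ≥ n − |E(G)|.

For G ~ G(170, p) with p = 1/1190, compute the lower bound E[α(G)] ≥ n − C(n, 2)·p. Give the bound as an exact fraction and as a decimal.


E[|E(G)|] = C(170, 2)·p = 14365 · (1/1190) = 169/14.
E[α(G)] ≥ n − E[|E(G)|] = 170 − 169/14 = 2211/14.
Numerically: ≈ 157.928571.
(This is only a lower bound; the true E[α(G)] may be larger.)

E[α(G)] ≥ 2211/14 ≈ 157.928571.


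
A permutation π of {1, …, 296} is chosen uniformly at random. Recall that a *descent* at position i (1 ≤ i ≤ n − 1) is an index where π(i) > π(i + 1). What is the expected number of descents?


Write X = Σ X_I over i = 1, …, 295, with X_I the indicator of one descent.
There are 295 indicators.
For each fixed i, the pair (π(i), π(i+1)) is a uniformly random ordered pair of distinct values from {1, …, 296}; by symmetry P[π(i) > π(i+1)] = 1/2.
By linearity: E[X] = 295 · (1/2) = (296 − 1) · (1/2) = 295/2 ≈ 147.50000.

E[X] = 295/2 = 147.50000.


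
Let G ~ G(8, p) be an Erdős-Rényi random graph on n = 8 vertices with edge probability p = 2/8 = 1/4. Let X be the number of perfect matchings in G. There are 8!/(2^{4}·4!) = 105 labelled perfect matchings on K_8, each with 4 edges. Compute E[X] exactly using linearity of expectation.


K_8 has 8!/(2^{4}·4!) = 105 labelled perfect matchings.
For each such perfect matching H, let X_H = 1 if all 4 edges of H are present in G. Then P[X_H = 1] = p^{4} = (1/4)^{4} = 1/256.
Summing the indicators: E[X] = Σ_H E[X_H] = 105 · p^{4} = 105 · 1/256 = 105/256.
Numerically: E[X] ≈ 0.410156.

E[X] = 105 · (1/4)^{4} = 105/256 ≈ 0.410156.


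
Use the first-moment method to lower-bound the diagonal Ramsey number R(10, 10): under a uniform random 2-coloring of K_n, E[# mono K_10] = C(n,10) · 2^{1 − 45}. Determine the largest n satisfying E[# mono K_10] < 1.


We need C(n, 10) · 2^{1 − 45} < 1, i.e. C(n, 10) < 2^{45 − 1} = 17592186044416.
Check values of n near the boundary:
  n = 94: C(94, 10) = 9041256841903; 9041256841903 < 17592186044416? YES
  n = 95: C(95, 10) = 10104934117421; 10104934117421 < 17592186044416? YES
  n = 96: C(96, 10) = 11279926456656; 11279926456656 < 17592186044416? YES
  n = 97: C(97, 10) = 12576469727536; 12576469727536 < 17592186044416? YES
  n = 98: C(98, 10) = 14005614014756; 14005614014756 < 17592186044416? YES
  n = 99: C(99, 10) = 15579278510796; 15579278510796 < 17592186044416? YES
  n = 100: C(100, 10) = 17310309456440; 17310309456440 < 17592186044416? YES
  n = 101: C(101, 10) = 19212541264840; 19212541264840 < 17592186044416? NO
  n = 102: C(102, 10) = 21300860967540; 21300860967540 < 17592186044416? NO
The largest n with C(n, 10) < 17592186044416 is n = 100 (where E[X] = 2163788682055/2199023255552 ≈ 0.9840). Hence R(10, 10) > 100, i.e. R(10, 10) ≥ 101.

Largest n = 100; hence R(10, 10) > 100.


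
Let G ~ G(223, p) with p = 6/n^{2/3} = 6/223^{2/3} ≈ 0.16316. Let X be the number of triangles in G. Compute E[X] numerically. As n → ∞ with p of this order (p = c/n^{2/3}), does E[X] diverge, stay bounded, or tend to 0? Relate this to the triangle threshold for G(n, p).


Number of potential triangles: C(223, 3) = 1823471.
Each occurs with probability p³ ≈ (0.16316)³ ≈ 4.34354200e-03.
By linearity: E[X] = C(223, 3)·p³ ≈ 1823471 · 4.34354200e-03 ≈ 7920.322870.
Since α = 2/3 < 1, p = c/n^{2/3} ≫ 1/n is above the triangle threshold p ~ 1/n. Asymptotically E[X] ~ (c³/6)·n^{3(1−α)} = (6³/6)·n^{1} → ∞; triangles are abundant w.h.p.

E[X] ≈ 7920.322870; in regime p = Θ(1/n^{2/3}) E[X] diverges (above the triangle threshold p ~ 1/n).


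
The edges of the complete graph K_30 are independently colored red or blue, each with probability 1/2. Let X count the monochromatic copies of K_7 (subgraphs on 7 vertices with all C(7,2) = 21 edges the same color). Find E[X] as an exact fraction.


Let X = Σ_S X_S over the C(30, 7) = 2035800 subsets S of size 7, where X_S = 1 if the K_7 on S is monochromatic.
For a fixed S, the K_7 on S has C(7, 2) = 21 edges. P[all 21 edges red] = (1/2)^21, and likewise for blue, so P[monochromatic] = 2·(1/2)^21 = 2^{1 − 21} = 1/1048576.
Summing: E[X] = C(30, 7) · 2^{1 − 21} = 2035800 · 1/1048576 = 254475/131072.
Numerically: E[X] ≈ 1.94149.

E[X] = C(30,7)·2^(1−C(7,2)) = 254475/131072 ≈ 1.94149.


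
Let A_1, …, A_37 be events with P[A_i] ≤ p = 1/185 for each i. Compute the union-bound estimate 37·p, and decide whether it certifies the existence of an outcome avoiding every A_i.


Union bound: P[∪_{i=1}^{37} A_i] ≤ Σ_i P[A_i] ≤ 37·p = 37·(1/185) = 1/5.
Numerically: 1/5 ≈ 0.2000.
Is 1/5 < 1? YES.
Since P[∪ A_i] ≤ 1/5 < 1, the complement has P[∩ A_i^c] ≥ 1 − 1/5 = 4/5 > 0, so some outcome avoids every A_i.

37·p = 1/5 ≈ 0.2000; existence CERTIFIED by the union bound.


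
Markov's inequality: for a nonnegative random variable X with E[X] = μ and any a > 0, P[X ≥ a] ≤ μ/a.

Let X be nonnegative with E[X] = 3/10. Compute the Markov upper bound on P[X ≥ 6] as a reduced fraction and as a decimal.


μ = E[X] = 3/10, a = 6.
Markov: P[X ≥ 6] ≤ μ/a = (3/10)/6 = 1/20.
Numerically: ≈ 0.05000.
(Since a = 6 > μ = 0.30000, the bound 1/20 is < 1 and informative.)

P[X ≥ 6] ≤ 1/20 ≈ 0.05000.


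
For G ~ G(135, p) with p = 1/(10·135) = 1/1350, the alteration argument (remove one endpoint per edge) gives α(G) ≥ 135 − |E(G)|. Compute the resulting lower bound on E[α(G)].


E[|E(G)|] = C(135, 2)·p = 9045 · (1/1350) = 67/10.
E[α(G)] ≥ n − E[|E(G)|] = 135 − 67/10 = 1283/10.
Numerically: ≈ 128.300000.
(This is only a lower bound; the true E[α(G)] may be larger.)

E[α(G)] ≥ 1283/10 ≈ 128.300000.
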